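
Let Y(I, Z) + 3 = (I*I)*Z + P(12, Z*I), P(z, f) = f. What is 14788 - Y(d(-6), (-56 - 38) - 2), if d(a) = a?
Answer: 17671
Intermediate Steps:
Y(I, Z) = -3 + I*Z + Z*I² (Y(I, Z) = -3 + ((I*I)*Z + Z*I) = -3 + (I²*Z + I*Z) = -3 + (Z*I² + I*Z) = -3 + (I*Z + Z*I²) = -3 + I*Z + Z*I²)
14788 - Y(d(-6), (-56 - 38) - 2) = 14788 - (-3 - 6*((-56 - 38) - 2) + ((-56 - 38) - 2)*(-6)²) = 14788 - (-3 - 6*(-94 - 2) + (-94 - 2)*36) = 14788 - (-3 - 6*(-96) - 96*36) = 14788 - (-3 + 576 - 3456) = 14788 - 1*(-2883) = 14788 + 2883 = 17671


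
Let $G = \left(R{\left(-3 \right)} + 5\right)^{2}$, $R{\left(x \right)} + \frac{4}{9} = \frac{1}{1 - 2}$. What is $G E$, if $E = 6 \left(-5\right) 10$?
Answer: $- \frac{102400}{27} \approx -3792.6$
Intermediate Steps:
$R{\left(x \right)} = - \frac{13}{9}$ ($R{\left(x \right)} = - \frac{4}{9} + \frac{1}{1 - 2} = - \frac{4}{9} + \frac{1}{-1} = - \frac{4}{9} - 1 = - \frac{13}{9}$)
$G = \frac{1024}{81}$ ($G = \left(- \frac{13}{9} + 5\right)^{2} = \left(\frac{32}{9}\right)^{2} = \frac{1024}{81} \approx 12.642$)
$E = -300$ ($E = \left(-30\right) 10 = -300$)
$G E = \frac{1024}{81} \left(-300\right) = - \frac{102400}{27}$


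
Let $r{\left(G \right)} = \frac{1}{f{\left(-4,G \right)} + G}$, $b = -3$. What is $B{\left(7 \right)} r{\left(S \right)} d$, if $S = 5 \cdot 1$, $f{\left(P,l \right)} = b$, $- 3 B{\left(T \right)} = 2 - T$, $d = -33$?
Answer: $- \frac{55}{2} \approx -27.5$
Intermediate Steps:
$B{\left(T \right)} = - \frac{2}{3} + \frac{T}{3}$ ($B{\left(T \right)} = - \frac{2 - T}{3} = - \frac{2}{3} + \frac{T}{3}$)
$f{\left(P,l \right)} = -3$
$S = 5$
$r{\left(G \right)} = \frac{1}{-3 + G}$
$B{\left(7 \right)} r{\left(S \right)} d = \frac{- \frac{2}{3} + \frac{1}{3} \cdot 7}{-3 + 5} \left(-33\right) = \frac{- \frac{2}{3} + \frac{7}{3}}{2} \left(-33\right) = \frac{5}{3} \cdot \frac{1}{2} \left(-33\right) = \frac{5}{6} \left(-33\right) = - \frac{55}{2}$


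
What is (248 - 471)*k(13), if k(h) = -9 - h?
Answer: 4906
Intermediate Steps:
(248 - 471)*k(13) = (248 - 471)*(-9 - 1*13) = -223*(-9 - 13) = -223*(-22) = 4906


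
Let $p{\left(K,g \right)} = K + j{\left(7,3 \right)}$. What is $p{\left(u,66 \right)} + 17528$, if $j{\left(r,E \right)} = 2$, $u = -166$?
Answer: $17364$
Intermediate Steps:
$p{\left(K,g \right)} = 2 + K$ ($p{\left(K,g \right)} = K + 2 = 2 + K$)
$p{\left(u,66 \right)} + 17528 = \left(2 - 166\right) + 17528 = -164 + 17528 = 17364$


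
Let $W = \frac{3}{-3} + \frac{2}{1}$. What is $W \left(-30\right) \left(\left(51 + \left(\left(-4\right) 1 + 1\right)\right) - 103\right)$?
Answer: $1650$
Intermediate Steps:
$W = 1$ ($W = 3 \left(- \frac{1}{3}\right) + 2 \cdot 1 = -1 + 2 = 1$)
$W \left(-30\right) \left(\left(51 + \left(\left(-4\right) 1 + 1\right)\right) - 103\right) = 1 \left(-30\right) \left(\left(51 + \left(\left(-4\right) 1 + 1\right)\right) - 103\right) = - 30 \left(\left(51 + \left(-4 + 1\right)\right) - 103\right) = - 30 \left(\left(51 - 3\right) - 103\right) = - 30 \left(48 - 103\right) = \left(-30\right) \left(-55\right) = 1650$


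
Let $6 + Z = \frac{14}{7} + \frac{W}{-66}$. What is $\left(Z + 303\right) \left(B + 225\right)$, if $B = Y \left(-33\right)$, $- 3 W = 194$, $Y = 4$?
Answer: $\frac{920638}{33} \approx 27898.0$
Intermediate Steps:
$W = - \frac{194}{3}$ ($W = \left(- \frac{1}{3}\right) 194 = - \frac{194}{3} \approx -64.667$)
$B = -132$ ($B = 4 \left(-33\right) = -132$)
$Z = - \frac{299}{99}$ ($Z = -6 + \left(\frac{14}{7} - \frac{194}{3 \left(-66\right)}\right) = -6 + \left(14 \cdot \frac{1}{7} - - \frac{97}{99}\right) = -6 + \left(2 + \frac{97}{99}\right) = -6 + \frac{295}{99} = - \frac{299}{99} \approx -3.0202$)
$\left(Z + 303\right) \left(B + 225\right) = \left(- \frac{299}{99} + 303\right) \left(-132 + 225\right) = \frac{29698}{99} \cdot 93 = \frac{920638}{33}$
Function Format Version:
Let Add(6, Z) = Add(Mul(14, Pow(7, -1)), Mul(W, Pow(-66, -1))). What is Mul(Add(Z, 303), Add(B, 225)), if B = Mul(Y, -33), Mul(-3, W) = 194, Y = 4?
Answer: Rational(920638, 33) ≈ 27898.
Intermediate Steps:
W = Rational(-194, 3) (W = Mul(Rational(-1, 3), 194) = Rational(-194, 3) ≈ -64.667)
B = -132 (B = Mul(4, -33) = -132)
Z = Rational(-299, 99) (Z = Add(-6, Add(Mul(14, Pow(7, -1)), Mul(Rational(-194, 3), Pow(-66, -1)))) = Add(-6, Add(Mul(14, Rational(1, 7)), Mul(Rational(-194, 3), Rational(-1, 66)))) = Add(-6, Add(2, Rational(97, 99))) = Add(-6, Rational(295, 99)) = Rational(-299, 99) ≈ -3.0202)
Mul(Add(Z, 303), Add(B, 225)) = Mul(Add(Rational(-299, 99), 303), Add(-132, 225)) = Mul(Rational(29698, 99), 93) = Rational(920638, 33)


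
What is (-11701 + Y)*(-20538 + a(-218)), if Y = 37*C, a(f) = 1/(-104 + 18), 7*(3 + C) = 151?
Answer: 136174041093/602 ≈ 2.2620e+8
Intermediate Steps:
C = 130/7 (C = -3 + (1/7)*151 = -3 + 151/7 = 130/7 ≈ 18.571)
a(f) = -1/86 (a(f) = 1/(-86) = -1/86)
Y = 4810/7 (Y = 37*(130/7) = 4810/7 ≈ 687.14)
(-11701 + Y)*(-20538 + a(-218)) = (-11701 + 4810/7)*(-20538 - 1/86) = -77097/7*(-1766269/86) = 136174041093/602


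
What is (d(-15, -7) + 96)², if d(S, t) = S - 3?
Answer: 6084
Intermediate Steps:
d(S, t) = -3 + S
(d(-15, -7) + 96)² = ((-3 - 15) + 96)² = (-18 + 96)² = 78² = 6084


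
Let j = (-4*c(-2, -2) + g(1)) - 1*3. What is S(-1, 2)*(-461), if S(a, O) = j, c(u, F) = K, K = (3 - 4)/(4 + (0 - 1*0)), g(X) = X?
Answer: 461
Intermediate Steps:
K = -1/4 (K = -1/(4 + (0 + 0)) = -1/(4 + 0) = -1/4 ≈ -0.25000)
c(u, F) = -1/4
j = -1 (j = (-4*(-1/4) + 1) - 1*3 = (1 + 1) - 3 = 2 - 3 = -1)
S(a, O) = -1
S(-1, 2)*(-461) = -1*(-461) = 461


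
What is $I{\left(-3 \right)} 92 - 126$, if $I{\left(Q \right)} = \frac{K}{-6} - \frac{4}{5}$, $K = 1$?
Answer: $- \frac{3224}{15} \approx -214.93$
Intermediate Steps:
$I{\left(Q \right)} = - \frac{29}{30}$ ($I{\left(Q \right)} = 1 \frac{1}{-6} - \frac{4}{5} = 1 \left(- \frac{1}{6}\right) - \frac{4}{5} = - \frac{1}{6} - \frac{4}{5} = - \frac{29}{30}$)
$I{\left(-3 \right)} 92 - 126 = \left(- \frac{29}{30}\right) 92 - 126 = - \frac{1334}{15} - 126 = - \frac{3224}{15}$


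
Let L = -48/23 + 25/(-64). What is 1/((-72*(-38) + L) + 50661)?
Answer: 1472/78596737 ≈ 1.8729e-5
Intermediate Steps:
L = -3647/1472 (L = -48*1/23 + 25*(-1/64) = -48/23 - 25/64 = -3647/1472 ≈ -2.4776)
1/((-72*(-38) + L) + 50661) = 1/((-72*(-38) - 3647/1472) + 50661) = 1/((2736 - 3647/1472) + 50661) = 1/(4023745/1472 + 50661) = 1/(78596737/1472) = 1472/78596737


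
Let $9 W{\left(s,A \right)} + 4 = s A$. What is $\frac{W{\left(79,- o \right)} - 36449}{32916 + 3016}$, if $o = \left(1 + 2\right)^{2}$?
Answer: $- \frac{82189}{80847} \approx -1.0166$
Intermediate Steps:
$o = 9$ ($o = 3^{2} = 9$)
$W{\left(s,A \right)} = - \frac{4}{9} + \frac{A s}{9}$ ($W{\left(s,A \right)} = - \frac{4}{9} + \frac{s A}{9} = - \frac{4}{9} + \frac{A s}{9}$)
$\frac{W{\left(79,- o \right)} - 36449}{32916 + 3016} = \frac{\left(- \frac{4}{9} + \frac{1}{9} \left(\left(-1\right) 9\right) 79\right) - 36449}{32916 + 3016} = \frac{\left(- \frac{4}{9} + \frac{1}{9} \left(-9\right) 79\right) - 36449}{35932} = \left(\left(- \frac{4}{9} - 79\right) - 36449\right) \frac{1}{35932} = \left(- \frac{715}{9} - 36449\right) \frac{1}{35932} = \left(- \frac{328756}{9}\right) \frac{1}{35932} = - \frac{82189}{80847}$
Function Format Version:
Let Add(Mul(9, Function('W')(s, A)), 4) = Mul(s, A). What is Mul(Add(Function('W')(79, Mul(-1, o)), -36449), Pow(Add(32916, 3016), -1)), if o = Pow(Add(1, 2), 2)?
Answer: Rational(-82189, 80847) ≈ -1.0166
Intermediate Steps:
o = 9 (o = Pow(3, 2) = 9)
Function('W')(s, A) = Add(Rational(-4, 9), Mul(Rational(1, 9), A, s)) (Function('W')(s, A) = Add(Rational(-4, 9), Mul(Rational(1, 9), Mul(s, A))) = Add(Rational(-4, 9), Mul(Rational(1, 9), Mul(A, s))) = Add(Rational(-4, 9), Mul(Rational(1, 9), A, s)))
Mul(Add(Function('W')(79, Mul(-1, o)), -36449), Pow(Add(32916, 3016), -1)) = Mul(Add(Add(Rational(-4, 9), Mul(Rational(1, 9), Mul(-1, 9), 79)), -36449), Pow(Add(32916, 3016), -1)) = Mul(Add(Add(Rational(-4, 9), Mul(Rational(1, 9), -9, 79)), -36449), Pow(35932, -1)) = Mul(Add(Add(Rational(-4, 9), -79), -36449), Rational(1, 35932)) = Mul(Add(Rational(-715, 9), -36449), Rational(1, 35932)) = Mul(Rational(-328756, 9), Rational(1, 35932)) = Rational(-82189, 80847)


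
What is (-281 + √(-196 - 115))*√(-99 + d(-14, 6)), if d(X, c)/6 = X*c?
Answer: 3*I*√67*(-281 + I*√311) ≈ -433.05 - 6900.3*I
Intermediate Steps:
d(X, c) = 6*X*c (d(X, c) = 6*(X*c) = 6*X*c)
(-281 + √(-196 - 115))*√(-99 + d(-14, 6)) = (-281 + √(-196 - 115))*√(-99 + 6*(-14)*6) = (-281 + √(-311))*√(-99 - 504) = (-281 + I*√311)*√(-603) = (-281 + I*√311)*(3*I*√67) = 3*I*√67*(-281 + I*√311)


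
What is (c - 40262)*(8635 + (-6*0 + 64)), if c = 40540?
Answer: 2418322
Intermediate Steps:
(c - 40262)*(8635 + (-6*0 + 64)) = (40540 - 40262)*(8635 + (-6*0 + 64)) = 278*(8635 + (0 + 64)) = 278*(8635 + 64) = 278*8699 = 2418322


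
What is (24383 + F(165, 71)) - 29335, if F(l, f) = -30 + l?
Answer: -4817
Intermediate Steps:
(24383 + F(165, 71)) - 29335 = (24383 + (-30 + 165)) - 29335 = (24383 + 135) - 29335 = 24518 - 29335 = -4817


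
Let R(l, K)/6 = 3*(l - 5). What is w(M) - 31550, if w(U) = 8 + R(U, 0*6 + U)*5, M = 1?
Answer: -31902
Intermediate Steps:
R(l, K) = -90 + 18*l (R(l, K) = 6*(3*(l - 5)) = 6*(3*(-5 + l)) = 6*(-15 + 3*l) = -90 + 18*l)
w(U) = -442 + 90*U (w(U) = 8 + (-90 + 18*U)*5 = 8 + (-450 + 90*U) = -442 + 90*U)
w(M) - 31550 = (-442 + 90*1) - 31550 = (-442 + 90) - 31550 = -352 - 31550 = -31902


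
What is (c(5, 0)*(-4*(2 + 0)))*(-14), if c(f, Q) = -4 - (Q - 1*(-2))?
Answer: -672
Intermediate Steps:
c(f, Q) = -6 - Q (c(f, Q) = -4 - (Q + 2) = -4 - (2 + Q) = -4 + (-2 - Q) = -6 - Q)
(c(5, 0)*(-4*(2 + 0)))*(-14) = ((-6 - 1*0)*(-4*(2 + 0)))*(-14) = ((-6 + 0)*(-4*2))*(-14) = -6*(-8)*(-14) = 48*(-14) = -672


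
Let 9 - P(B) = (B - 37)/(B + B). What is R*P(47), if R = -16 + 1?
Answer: -6270/47 ≈ -133.40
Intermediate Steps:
R = -15
P(B) = 9 - (-37 + B)/(2*B) (P(B) = 9 - (B - 37)/(B + B) = 9 - (-37 + B)/(2*B))
R*P(47) = -15*(37 + 17*47)/(2*47) = -15*(37 + 799)/(2*47) = -15*836/(2*47) = -15*418/47 = -6270/47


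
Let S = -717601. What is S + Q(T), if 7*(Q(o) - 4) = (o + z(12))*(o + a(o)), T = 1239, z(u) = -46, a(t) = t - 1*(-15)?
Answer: -2049030/7 ≈ -2.9272e+5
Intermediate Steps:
a(t) = 15 + t (a(t) = t + 15 = 15 + t)
Q(o) = 4 + (-46 + o)*(15 + 2*o)/7 (Q(o) = 4 + ((o - 46)*(o + (15 + o)))/7 = 4 + ((-46 + o)*(15 + 2*o))/7 = 4 + (-46 + o)*(15 + 2*o)/7)
S + Q(T) = -717601 + (-662/7 - 11*1239 + (2/7)*1239**2) = -717601 + (-662/7 - 13629 + (2/7)*1535121) = -717601 + (-662/7 - 13629 + 438606) = -717601 + 2974177/7 = -2049030/7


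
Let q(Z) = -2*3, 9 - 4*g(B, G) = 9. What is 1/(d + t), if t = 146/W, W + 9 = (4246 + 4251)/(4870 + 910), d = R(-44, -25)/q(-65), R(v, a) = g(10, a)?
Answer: -43523/843880 ≈ -0.051575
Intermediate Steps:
g(B, G) = 0 (g(B, G) = 9/4 - 1/4*9 = 9/4 - 9/4 = 0)
R(v, a) = 0
q(Z) = -6
d = 0 (d = 0/(-6) = 0*(-1/6) = 0)
W = -43523/5780 (W = -9 + (4246 + 4251)/(4870 + 910) = -9 + 8497/5780 = -43523/5780 ≈ -7.5299)
t = -843880/43523 (t = 146/(-43523/5780) = 146*(-5780/43523) = -843880/43523 ≈ -19.389)
1/(d + t) = 1/(0 - 843880/43523) = 1/(-843880/43523) = -43523/843880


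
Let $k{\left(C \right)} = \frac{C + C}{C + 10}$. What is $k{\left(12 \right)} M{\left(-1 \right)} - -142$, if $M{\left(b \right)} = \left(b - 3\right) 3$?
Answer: $\frac{1418}{11} \approx 128.91$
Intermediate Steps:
$M{\left(b \right)} = -9 + 3 b$ ($M{\left(b \right)} = \left(-3 + b\right) 3 = -9 + 3 b$)
$k{\left(C \right)} = \frac{2 C}{10 + C}$
$k{\left(12 \right)} M{\left(-1 \right)} - -142 = 2 \cdot 12 \frac{1}{10 + 12} \left(-9 + 3 \left(-1\right)\right) - -142 = 2 \cdot 12 \cdot \frac{1}{22} \left(-9 - 3\right) + \left(-68 + 210\right) = 2 \cdot 12 \cdot \frac{1}{22} \left(-12\right) + 142 = \frac{12}{11} \left(-12\right) + 142 = - \frac{144}{11} + 142 = \frac{1418}{11}$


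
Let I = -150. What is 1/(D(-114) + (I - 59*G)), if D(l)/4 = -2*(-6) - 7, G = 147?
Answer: -1/8803 ≈ -0.00011360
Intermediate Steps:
D(l) = 20 (D(l) = 4*(-2*(-6) - 7) = 4*(12 - 7) = 4*5 = 20)
1/(D(-114) + (I - 59*G)) = 1/(20 + (-150 - 59*147)) = 1/(20 + (-150 - 8673)) = 1/(20 - 8823) = 1/(-8803) = -1/8803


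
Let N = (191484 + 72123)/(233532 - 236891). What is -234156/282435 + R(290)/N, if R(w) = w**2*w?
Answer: -405927818602556/1306172685 ≈ -3.1078e+5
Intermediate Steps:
N = -263607/3359 (N = 263607/(-3359) = 263607*(-1/3359) = -263607/3359 ≈ -78.478)
R(w) = w**3
-234156/282435 + R(290)/N = -234156/282435 + 290**3/(-263607/3359) = -234156*1/282435 + 24389000*(-3359/263607) = -4108/4955 - 81922651000/263607 = -405927818602556/1306172685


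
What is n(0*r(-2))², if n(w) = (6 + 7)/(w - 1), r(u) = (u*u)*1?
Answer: 169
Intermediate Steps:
r(u) = u² (r(u) = u²*1 = u²)
n(w) = 13/(-1 + w)
n(0*r(-2))² = (13/(-1 + 0*(-2)²))² = (13/(-1 + 0*4))² = (13/(-1 + 0))² = (13/(-1))² = (13*(-1))² = (-13)² = 169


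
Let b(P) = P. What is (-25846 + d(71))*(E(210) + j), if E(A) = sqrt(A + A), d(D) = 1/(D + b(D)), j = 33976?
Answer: -62348185428/71 - 3670131*sqrt(105)/71 ≈ -8.7867e+8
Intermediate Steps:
d(D) = 1/(2*D) (d(D) = 1/(D + D) = 1/(2*D))
E(A) = sqrt(2)*sqrt(A) (E(A) = sqrt(2*A) = sqrt(2)*sqrt(A))
(-25846 + d(71))*(E(210) + j) = (-25846 + (1/2)/71)*(sqrt(2)*sqrt(210) + 33976) = (-25846 + (1/2)*(1/71))*(2*sqrt(105) + 33976) = (-25846 + 1/142)*(33976 + 2*sqrt(105)) = -3670131*(33976 + 2*sqrt(105))/142 = -62348185428/71 - 3670131*sqrt(105)/71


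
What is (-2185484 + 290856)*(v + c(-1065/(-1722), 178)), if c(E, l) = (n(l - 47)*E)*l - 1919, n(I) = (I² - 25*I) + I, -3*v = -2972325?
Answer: -1376767030576236/287 ≈ -4.7971e+12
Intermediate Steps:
v = 990775 (v = -⅓*(-2972325) = 990775)
n(I) = I² - 24*I
c(E, l) = -1919 + E*l*(-71 + l)*(-47 + l) (c(E, l) = (((l - 47)*(-24 + (l - 47)))*E)*l - 1919 = (((-47 + l)*(-24 + (-47 + l)))*E)*l - 1919 = (((-47 + l)*(-71 + l))*E)*l - 1919 = (((-71 + l)*(-47 + l))*E)*l - 1919 = (E*(-71 + l)*(-47 + l))*l - 1919 = E*l*(-71 + l)*(-47 + l) - 1919 = -1919 + E*l*(-71 + l)*(-47 + l))
(-2185484 + 290856)*(v + c(-1065/(-1722), 178)) = (-2185484 + 290856)*(990775 + (-1919 - 1065/(-1722)*178*(-71 + 178)*(-47 + 178))) = -1894628*(990775 + (-1919 - 1065*(-1/1722)*178*107*131)) = -1894628*(990775 + (-1919 + (355/574)*178*107*131)) = -1894628*(990775 + (-1919 + 442867115/287)) = -1894628*(990775 + 442316362/287) = -1894628*726668787/287 = -1376767030576236/287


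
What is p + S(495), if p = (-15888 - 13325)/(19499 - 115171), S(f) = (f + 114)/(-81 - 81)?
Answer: -8921957/2583144 ≈ -3.4539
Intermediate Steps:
S(f) = -19/27 - f/162 (S(f) = (114 + f)/(-162) = (114 + f)*(-1/162) = -19/27 - f/162)
p = 29213/95672 (p = -29213/(-95672) = -29213*(-1/95672) = 29213/95672 ≈ 0.30535)
p + S(495) = 29213/95672 + (-19/27 - 1/162*495) = 29213/95672 + (-19/27 - 55/18) = 29213/95672 - 203/54 = -8921957/2583144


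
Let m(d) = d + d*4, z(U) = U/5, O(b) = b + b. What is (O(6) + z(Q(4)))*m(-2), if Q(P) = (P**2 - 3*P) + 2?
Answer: -132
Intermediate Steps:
O(b) = 2*b
Q(P) = 2 + P**2 - 3*P
z(U) = U/5 (z(U) = U*(1/5) = U/5)
m(d) = 5*d (m(d) = d + 4*d = 5*d)
(O(6) + z(Q(4)))*m(-2) = (2*6 + (2 + 4**2 - 3*4)/5)*(5*(-2)) = (12 + (2 + 16 - 12)/5)*(-10) = (12 + (1/5)*6)*(-10) = (12 + 6/5)*(-10) = (66/5)*(-10) = -132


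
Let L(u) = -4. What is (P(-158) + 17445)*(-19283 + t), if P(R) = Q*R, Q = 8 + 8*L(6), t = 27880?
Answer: 182574489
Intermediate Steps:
Q = -24 (Q = 8 + 8*(-4) = 8 - 32 = -24)
P(R) = -24*R
(P(-158) + 17445)*(-19283 + t) = (-24*(-158) + 17445)*(-19283 + 27880) = (3792 + 17445)*8597 = 21237*8597 = 182574489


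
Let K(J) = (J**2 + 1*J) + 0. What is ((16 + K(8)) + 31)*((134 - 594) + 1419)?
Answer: 114121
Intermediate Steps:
K(J) = J + J**2 (K(J) = (J**2 + J) + 0 = (J + J**2) + 0 = J + J**2)
((16 + K(8)) + 31)*((134 - 594) + 1419) = ((16 + 8*(1 + 8)) + 31)*((134 - 594) + 1419) = ((16 + 8*9) + 31)*(-460 + 1419) = ((16 + 72) + 31)*959 = (88 + 31)*959 = 119*959 = 114121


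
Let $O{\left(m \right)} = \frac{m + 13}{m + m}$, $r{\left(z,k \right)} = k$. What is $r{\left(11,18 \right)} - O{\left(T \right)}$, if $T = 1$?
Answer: $11$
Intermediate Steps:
$O{\left(m \right)} = \frac{13 + m}{2 m}$
$r{\left(11,18 \right)} - O{\left(T \right)} = 18 - \frac{13 + 1}{2 \cdot 1} = 18 - \frac{1}{2} \cdot 1 \cdot 14 = 18 - 7 = 11$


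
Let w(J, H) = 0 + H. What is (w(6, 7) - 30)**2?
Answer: 529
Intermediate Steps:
w(J, H) = H
(w(6, 7) - 30)**2 = (7 - 30)**2 = (-23)**2 = 529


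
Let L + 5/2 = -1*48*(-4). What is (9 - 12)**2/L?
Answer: 18/379 ≈ 0.047493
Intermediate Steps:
L = 379/2 (L = -5/2 - 1*48*(-4) = -5/2 - 48*(-4) = -5/2 + 192 = 379/2 ≈ 189.50)
(9 - 12)**2/L = (9 - 12)**2/(379/2) = (-3)**2*(2/379) = 9*(2/379) = 18/379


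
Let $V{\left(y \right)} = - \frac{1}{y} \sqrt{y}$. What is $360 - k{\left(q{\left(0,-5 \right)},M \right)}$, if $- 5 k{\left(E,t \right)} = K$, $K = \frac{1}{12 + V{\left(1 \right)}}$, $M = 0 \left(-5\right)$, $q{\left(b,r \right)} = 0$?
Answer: $\frac{19801}{55} \approx 360.02$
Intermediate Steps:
$M = 0$
$V{\left(y \right)} = - \frac{1}{\sqrt{y}}$
$K = \frac{1}{11}$ ($K = \frac{1}{12 - \frac{1}{\sqrt{1}}} = \frac{1}{12 - 1} = \frac{1}{11} \approx 0.090909$)
$k{\left(E,t \right)} = - \frac{1}{55}$ ($k{\left(E,t \right)} = \left(- \frac{1}{5}\right) \frac{1}{11} = - \frac{1}{55}$)
$360 - k{\left(q{\left(0,-5 \right)},M \right)} = 360 - - \frac{1}{55} = 360 + \frac{1}{55} = \frac{19801}{55}$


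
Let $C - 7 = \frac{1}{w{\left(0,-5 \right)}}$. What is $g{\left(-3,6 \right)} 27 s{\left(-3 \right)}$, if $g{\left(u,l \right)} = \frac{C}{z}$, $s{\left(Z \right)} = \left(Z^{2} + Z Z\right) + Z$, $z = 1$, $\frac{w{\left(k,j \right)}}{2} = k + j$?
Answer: $\frac{5589}{2} \approx 2794.5$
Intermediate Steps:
$w{\left(k,j \right)} = 2 j + 2 k$ ($w{\left(k,j \right)} = 2 \left(k + j\right) = 2 \left(j + k\right) = 2 j + 2 k$)
$s{\left(Z \right)} = Z + 2 Z^{2}$ ($s{\left(Z \right)} = \left(Z^{2} + Z^{2}\right) + Z = 2 Z^{2} + Z = Z + 2 Z^{2}$)
$C = \frac{69}{10}$ ($C = 7 + \frac{1}{2 \left(-5\right) + 2 \cdot 0} = 7 + \frac{1}{-10 + 0} = 7 + \frac{1}{-10} = 7 - \frac{1}{10} = \frac{69}{10} \approx 6.9$)
$g{\left(u,l \right)} = \frac{69}{10}$ ($g{\left(u,l \right)} = \frac{69}{10 \cdot 1} = \frac{69}{10} \cdot 1 = \frac{69}{10}$)
$g{\left(-3,6 \right)} 27 s{\left(-3 \right)} = \frac{69}{10} \cdot 27 \left(- 3 \left(1 + 2 \left(-3\right)\right)\right) = \frac{1863 \left(- 3 \left(1 - 6\right)\right)}{10} = \frac{1863 \left(\left(-3\right) \left(-5\right)\right)}{10} = \frac{1863}{10} \cdot 15 = \frac{5589}{2}$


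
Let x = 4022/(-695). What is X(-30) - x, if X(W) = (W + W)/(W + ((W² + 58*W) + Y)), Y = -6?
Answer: 297081/50735 ≈ 5.8555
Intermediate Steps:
X(W) = 2*W/(-6 + W² + 59*W) (X(W) = (W + W)/(W + ((W² + 58*W) - 6)) = (2*W)/(W + (-6 + W² + 58*W)) = (2*W)/(-6 + W² + 59*W) = 2*W/(-6 + W² + 59*W))
x = -4022/695 (x = 4022*(-1/695) = -4022/695 ≈ -5.7870)
X(-30) - x = 2*(-30)/(-6 + (-30)² + 59*(-30)) - 1*(-4022/695) = 2*(-30)/(-6 + 900 - 1770) + 4022/695 = 2*(-30)/(-876) + 4022/695 = 2*(-30)*(-1/876) + 4022/695 = 5/73 + 4022/695 = 297081/50735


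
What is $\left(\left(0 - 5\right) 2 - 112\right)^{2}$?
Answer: $14884$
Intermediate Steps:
$\left(\left(0 - 5\right) 2 - 112\right)^{2} = \left(\left(-5\right) 2 - 112\right)^{2} = \left(-10 - 112\right)^{2} = \left(-122\right)^{2} = 14884$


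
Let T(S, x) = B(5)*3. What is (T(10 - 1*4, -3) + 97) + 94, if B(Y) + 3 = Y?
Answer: 197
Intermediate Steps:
B(Y) = -3 + Y
T(S, x) = 6 (T(S, x) = (-3 + 5)*3 = 2*3 = 6)
(T(10 - 1*4, -3) + 97) + 94 = (6 + 97) + 94 = 103 + 94 = 197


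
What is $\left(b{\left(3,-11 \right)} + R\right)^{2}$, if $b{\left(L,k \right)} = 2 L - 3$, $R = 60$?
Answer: $3969$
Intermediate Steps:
$b{\left(L,k \right)} = -3 + 2 L$
$\left(b{\left(3,-11 \right)} + R\right)^{2} = \left(\left(-3 + 2 \cdot 3\right) + 60\right)^{2} = \left(\left(-3 + 6\right) + 60\right)^{2} = \left(3 + 60\right)^{2} = 63^{2} = 3969$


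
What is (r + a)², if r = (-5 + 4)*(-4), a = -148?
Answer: 20736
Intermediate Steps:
r = 4 (r = -1*(-4) = 4)
(r + a)² = (4 - 148)² = (-144)² = 20736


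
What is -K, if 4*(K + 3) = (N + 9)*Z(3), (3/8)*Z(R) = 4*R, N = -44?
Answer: 283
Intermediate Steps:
Z(R) = 32*R/3 (Z(R) = 8*(4*R)/3 = 32*R/3)
K = -283 (K = -3 + ((-44 + 9)*((32/3)*3))/4 = -3 + (-35*32)/4 = -3 + (1/4)*(-1120) = -3 - 280 = -283)
-K = -1*(-283) = 283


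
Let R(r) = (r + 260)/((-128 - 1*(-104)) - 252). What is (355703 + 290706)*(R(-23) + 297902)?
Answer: 17716070054145/92 ≈ 1.9257e+11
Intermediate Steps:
R(r) = -65/69 - r/276 (R(r) = (260 + r)/((-128 + 104) - 252) = (260 + r)/(-24 - 252) = (260 + r)/(-276) = (260 + r)*(-1/276) = -65/69 - r/276)
(355703 + 290706)*(R(-23) + 297902) = (355703 + 290706)*((-65/69 - 1/276*(-23)) + 297902) = 646409*((-65/69 + 1/12) + 297902) = 646409*(-79/92 + 297902) = 646409*(27406905/92) = 17716070054145/92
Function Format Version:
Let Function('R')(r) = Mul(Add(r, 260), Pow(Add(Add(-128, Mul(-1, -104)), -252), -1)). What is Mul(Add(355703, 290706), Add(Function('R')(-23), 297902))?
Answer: Rational(17716070054145, 92) ≈ 1.9257e+11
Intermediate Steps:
Function('R')(r) = Add(Rational(-65, 69), Mul(Rational(-1, 276), r)) (Function('R')(r) = Mul(Add(260, r), Pow(Add(Add(-128, 104), -252), -1)) = Mul(Add(260, r), Pow(Add(-24, -252), -1)) = Mul(Add(260, r), Pow(-276, -1)) = Mul(Add(260, r), Rational(-1, 276)) = Add(Rational(-65, 69), Mul(Rational(-1, 276), r)))
Mul(Add(355703, 290706), Add(Function('R')(-23), 297902)) = Mul(Add(355703, 290706), Add(Add(Rational(-65, 69), Mul(Rational(-1, 276), -23)), 297902)) = Mul(646409, Add(Add(Rational(-65, 69), Rational(1, 12)), 297902)) = Mul(646409, Add(Rational(-79, 92), 297902)) = Mul(646409, Rational(27406905, 92)) = Rational(17716070054145, 92)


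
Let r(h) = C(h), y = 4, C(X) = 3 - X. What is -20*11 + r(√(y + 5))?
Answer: -220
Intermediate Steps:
r(h) = 3 - h
-20*11 + r(√(y + 5)) = -20*11 + (3 - √(4 + 5)) = -220 + (3 - √9) = -220 + (3 - 1*3) = -220 + (3 - 3) = -220 + 0 = -220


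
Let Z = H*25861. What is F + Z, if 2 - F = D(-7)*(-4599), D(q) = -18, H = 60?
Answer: 1468880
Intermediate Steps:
Z = 1551660 (Z = 60*25861 = 1551660)
F = -82780 (F = 2 - (-18)*(-4599) = 2 - 1*82782 = 2 - 82782 = -82780)
F + Z = -82780 + 1551660 = 1468880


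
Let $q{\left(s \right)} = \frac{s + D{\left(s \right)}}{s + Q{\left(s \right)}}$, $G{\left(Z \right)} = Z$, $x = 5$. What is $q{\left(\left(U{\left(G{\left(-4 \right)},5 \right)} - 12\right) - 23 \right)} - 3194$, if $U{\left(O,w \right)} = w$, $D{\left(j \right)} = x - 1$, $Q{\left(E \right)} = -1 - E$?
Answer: $-3168$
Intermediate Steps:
$D{\left(j \right)} = 4$ ($D{\left(j \right)} = 5 - 1 = 4$)
$q{\left(s \right)} = -4 - s$ ($q{\left(s \right)} = \frac{s + 4}{s - \left(1 + s\right)} = \frac{4 + s}{-1} = \left(4 + s\right) \left(-1\right) = -4 - s$)
$q{\left(\left(U{\left(G{\left(-4 \right)},5 \right)} - 12\right) - 23 \right)} - 3194 = \left(-4 - \left(\left(5 - 12\right) - 23\right)\right) - 3194 = \left(-4 - \left(-7 - 23\right)\right) - 3194 = \left(-4 - -30\right) - 3194 = \left(-4 + 30\right) - 3194 = 26 - 3194 = -3168$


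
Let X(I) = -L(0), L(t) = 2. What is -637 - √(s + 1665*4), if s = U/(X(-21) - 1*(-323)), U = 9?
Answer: -637 - √76250661/107 ≈ -718.61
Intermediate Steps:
X(I) = -2 (X(I) = -1*2 = -2)
s = 3/107 (s = 9/(-2 - 1*(-323)) = 9/(-2 + 323) = 9/321 = (1/321)*9 = 3/107 ≈ 0.028037)
-637 - √(s + 1665*4) = -637 - √(3/107 + 1665*4) = -637 - √(3/107 + 6660) = -637 - √(712623/107) = -637 - √76250661/107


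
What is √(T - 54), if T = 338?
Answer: 2*√71 ≈ 16.852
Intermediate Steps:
√(T - 54) = √(338 - 54) = √284 = 2*√71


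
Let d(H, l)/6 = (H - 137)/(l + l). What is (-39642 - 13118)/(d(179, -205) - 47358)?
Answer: 2703950/2427129 ≈ 1.1141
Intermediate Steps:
d(H, l) = 3*(-137 + H)/l (d(H, l) = 6*((H - 137)/(l + l)) = 6*((-137 + H)/((2*l))) = 6*((-137 + H)*(1/(2*l))) = 6*((-137 + H)/(2*l)) = 3*(-137 + H)/l)
(-39642 - 13118)/(d(179, -205) - 47358) = (-39642 - 13118)/(3*(-137 + 179)/(-205) - 47358) = -52760/(3*(-1/205)*42 - 47358) = -52760/(-126/205 - 47358) = -52760/(-9708516/205) = -52760*(-205/9708516) = 2703950/2427129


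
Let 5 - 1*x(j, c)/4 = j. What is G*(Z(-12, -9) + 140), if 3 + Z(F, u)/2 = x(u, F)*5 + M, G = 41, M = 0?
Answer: 28454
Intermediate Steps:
x(j, c) = 20 - 4*j
Z(F, u) = 194 - 40*u (Z(F, u) = -6 + 2*((20 - 4*u)*5 + 0) = -6 + 2*((100 - 20*u) + 0) = -6 + 2*(100 - 20*u) = -6 + (200 - 40*u) = 194 - 40*u)
G*(Z(-12, -9) + 140) = 41*((194 - 40*(-9)) + 140) = 41*((194 + 360) + 140) = 41*(554 + 140) = 41*694 = 28454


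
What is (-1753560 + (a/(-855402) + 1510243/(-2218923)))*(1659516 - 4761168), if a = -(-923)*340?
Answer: 27310814484323042156004/5021352307 ≈ 5.4389e+12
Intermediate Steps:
a = 313820 (a = -1*(-313820) = 313820)
(-1753560 + (a/(-855402) + 1510243/(-2218923)))*(1659516 - 4761168) = (-1753560 + (313820/(-855402) + 1510243/(-2218923)))*(1659516 - 4761168) = (-1753560 + (313820*(-1/855402) + 1510243*(-1/2218923)))*(-3101652) = (-1753560 + (-156910/427701 - 215749/316989))*(-3101652) = (-1753560 - 47338269013/45192170763)*(-3101652) = -79247230301435293/45192170763*(-3101652) = 27310814484323042156004/5021352307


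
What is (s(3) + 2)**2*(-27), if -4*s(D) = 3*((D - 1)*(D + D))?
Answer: -1323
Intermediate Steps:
s(D) = -3*D*(-1 + D)/2 (s(D) = -3*(D - 1)*(D + D)/4 = -3*(-1 + D)*(2*D)/4 = -3*2*D*(-1 + D)/4 = -3*D*(-1 + D)/2)
(s(3) + 2)**2*(-27) = ((3/2)*3*(1 - 1*3) + 2)**2*(-27) = ((3/2)*3*(1 - 3) + 2)**2*(-27) = ((3/2)*3*(-2) + 2)**2*(-27) = (-9 + 2)**2*(-27) = (-7)**2*(-27) = 49*(-27) = -1323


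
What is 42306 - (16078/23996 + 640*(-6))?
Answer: 553651669/11998 ≈ 46145.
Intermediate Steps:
42306 - (16078/23996 + 640*(-6)) = 42306 - (16078*(1/23996) - 3840) = 42306 - (8039/11998 - 3840) = 42306 - 1*(-46064281/11998) = 42306 + 46064281/11998 = 553651669/11998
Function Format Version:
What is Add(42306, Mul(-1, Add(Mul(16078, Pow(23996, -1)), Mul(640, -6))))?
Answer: Rational(553651669, 11998) ≈ 46145.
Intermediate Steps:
Add(42306, Mul(-1, Add(Mul(16078, Pow(23996, -1)), Mul(640, -6)))) = Add(42306, Mul(-1, Add(Mul(16078, Rational(1, 23996)), -3840))) = Add(42306, Mul(-1, Add(Rational(8039, 11998), -3840))) = Add(42306, Mul(-1, Rational(-46064281, 11998))) = Add(42306, Rational(46064281, 11998)) = Rational(553651669, 11998)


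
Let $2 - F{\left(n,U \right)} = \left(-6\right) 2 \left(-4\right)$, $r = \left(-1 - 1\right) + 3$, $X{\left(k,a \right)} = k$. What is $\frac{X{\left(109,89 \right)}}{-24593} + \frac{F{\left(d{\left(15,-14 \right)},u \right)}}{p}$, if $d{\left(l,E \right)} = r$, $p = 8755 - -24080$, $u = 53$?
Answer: $- \frac{4710293}{807511155} \approx -0.0058331$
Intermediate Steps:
$p = 32835$ ($p = 8755 + 24080 = 32835$)
$r = 1$ ($r = -2 + 3 = 1$)
$d{\left(l,E \right)} = 1$
$F{\left(n,U \right)} = -46$ ($F{\left(n,U \right)} = 2 - \left(-6\right) 2 \left(-4\right) = 2 - \left(-12\right) \left(-4\right) = 2 - 48 = -46$)
$\frac{X{\left(109,89 \right)}}{-24593} + \frac{F{\left(d{\left(15,-14 \right)},u \right)}}{p} = \frac{109}{-24593} - \frac{46}{32835} = 109 \left(- \frac{1}{24593}\right) - \frac{46}{32835} = - \frac{109}{24593} - \frac{46}{32835} = - \frac{4710293}{807511155}$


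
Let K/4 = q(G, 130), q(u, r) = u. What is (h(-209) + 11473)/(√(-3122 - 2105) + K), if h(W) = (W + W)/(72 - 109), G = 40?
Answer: 67987040/1140599 - 424919*I*√5227/1140599 ≈ 59.606 - 26.934*I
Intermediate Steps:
h(W) = -2*W/37 (h(W) = (2*W)/(-37) = (2*W)*(-1/37) = -2*W/37)
K = 160 (K = 4*40 = 160)
(h(-209) + 11473)/(√(-3122 - 2105) + K) = (-2/37*(-209) + 11473)/(√(-3122 - 2105) + 160) = (418/37 + 11473)/(√(-5227) + 160) = 424919/(37*(I*√5227 + 160)) = 424919/(37*(160 + I*√5227))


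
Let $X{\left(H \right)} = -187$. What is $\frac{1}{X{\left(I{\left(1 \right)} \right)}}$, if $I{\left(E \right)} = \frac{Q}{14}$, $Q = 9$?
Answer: $- \frac{1}{187} \approx -0.0053476$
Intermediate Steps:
$I{\left(E \right)} = \frac{9}{14}$
$\frac{1}{X{\left(I{\left(1 \right)} \right)}} = \frac{1}{-187} = - \frac{1}{187}$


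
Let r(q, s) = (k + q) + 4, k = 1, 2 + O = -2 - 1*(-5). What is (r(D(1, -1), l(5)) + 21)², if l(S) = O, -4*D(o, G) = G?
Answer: 11025/16 ≈ 689.06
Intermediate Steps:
O = 1 (O = -2 + (-2 - 1*(-5)) = -2 + (-2 + 5) = -2 + 3 = 1)
D(o, G) = -G/4
l(S) = 1
r(q, s) = 5 + q (r(q, s) = (1 + q) + 4 = 5 + q)
(r(D(1, -1), l(5)) + 21)² = ((5 - ¼*(-1)) + 21)² = ((5 + ¼) + 21)² = (21/4 + 21)² = (105/4)² = 11025/16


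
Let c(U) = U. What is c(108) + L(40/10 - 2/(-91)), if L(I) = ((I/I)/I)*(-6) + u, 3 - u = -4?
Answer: 6924/61 ≈ 113.51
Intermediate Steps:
u = 7 (u = 3 - 1*(-4) = 3 + 4 = 7)
L(I) = 7 - 6/I (L(I) = ((I/I)/I)*(-6) + 7 = (1/I)*(-6) + 7 = -6/I + 7 = 7 - 6/I)
c(108) + L(40/10 - 2/(-91)) = 108 + (7 - 6/(40/10 - 2/(-91))) = 108 + (7 - 6/(40*(⅒) - 2*(-1/91))) = 108 + (7 - 6/(4 + 2/91)) = 108 + (7 - 6/366/91) = 108 + (7 - 6*91/366) = 108 + (7 - 91/61) = 108 + 336/61 = 6924/61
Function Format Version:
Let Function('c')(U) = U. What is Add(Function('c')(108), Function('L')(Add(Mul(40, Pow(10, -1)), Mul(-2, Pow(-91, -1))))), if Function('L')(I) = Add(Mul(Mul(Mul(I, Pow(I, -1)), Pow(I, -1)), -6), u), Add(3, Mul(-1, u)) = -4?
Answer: Rational(6924, 61) ≈ 113.51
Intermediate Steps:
u = 7 (u = Add(3, Mul(-1, -4)) = Add(3, 4) = 7)
Function('L')(I) = Add(7, Mul(-6, Pow(I, -1))) (Function('L')(I) = Add(Mul(Mul(Mul(I, Pow(I, -1)), Pow(I, -1)), -6), 7) = Add(Mul(Mul(1, Pow(I, -1)), -6), 7) = Add(Mul(Pow(I, -1), -6), 7) = Add(Mul(-6, Pow(I, -1)), 7) = Add(7, Mul(-6, Pow(I, -1))))
Add(Function('c')(108), Function('L')(Add(Mul(40, Pow(10, -1)), Mul(-2, Pow(-91, -1))))) = Add(108, Add(7, Mul(-6, Pow(Add(Mul(40, Pow(10, -1)), Mul(-2, Pow(-91, -1))), -1)))) = Add(108, Add(7, Mul(-6, Pow(Add(Mul(40, Rational(1, 10)), Mul(-2, Rational(-1, 91))), -1)))) = Add(108, Add(7, Mul(-6, Pow(Add(4, Rational(2, 91)), -1)))) = Add(108, Add(7, Mul(-6, Pow(Rational(366, 91), -1)))) = Add(108, Add(7, Mul(-6, Rational(91, 366)))) = Add(108, Add(7, Rational(-91, 61))) = Add(108, Rational(336, 61)) = Rational(6924, 61)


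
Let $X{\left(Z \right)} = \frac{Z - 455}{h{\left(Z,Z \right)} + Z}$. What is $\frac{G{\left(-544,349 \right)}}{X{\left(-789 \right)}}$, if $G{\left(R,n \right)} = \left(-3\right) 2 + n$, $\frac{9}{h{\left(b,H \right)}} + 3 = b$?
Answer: $\frac{23815519}{109472} \approx 217.55$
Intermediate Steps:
$h{\left(b,H \right)} = \frac{9}{-3 + b}$
$G{\left(R,n \right)} = -6 + n$
$X{\left(Z \right)} = \frac{-455 + Z}{Z + \frac{9}{-3 + Z}}$ ($X{\left(Z \right)} = \frac{Z - 455}{\frac{9}{-3 + Z} + Z} = \frac{-455 + Z}{Z + \frac{9}{-3 + Z}}$)
$\frac{G{\left(-544,349 \right)}}{X{\left(-789 \right)}} = \frac{-6 + 349}{\frac{1}{9 - 789 \left(-3 - 789\right)} \left(-455 - 789\right) \left(-3 - 789\right)} = \frac{343}{\frac{1}{9 - -624888} \left(-1244\right) \left(-792\right)} = \frac{343}{\frac{1}{9 + 624888} \left(-1244\right) \left(-792\right)} = \frac{343}{\frac{1}{624897} \left(-1244\right) \left(-792\right)} = \frac{343}{\frac{109472}{69433}} = 343 \cdot \frac{69433}{109472} = \frac{23815519}{109472}$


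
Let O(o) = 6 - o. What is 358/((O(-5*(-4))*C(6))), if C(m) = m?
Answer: -179/42 ≈ -4.2619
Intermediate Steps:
358/((O(-5*(-4))*C(6))) = 358/(((6 - (-5)*(-4))*6)) = 358/(((6 - 1*20)*6)) = 358/(((6 - 20)*6)) = 358/((-14*6)) = 358/(-84) = 358*(-1/84) = -179/42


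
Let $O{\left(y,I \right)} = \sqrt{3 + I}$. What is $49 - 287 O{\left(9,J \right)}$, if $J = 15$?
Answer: $49 - 861 \sqrt{2} \approx -1168.6$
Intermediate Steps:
$49 - 287 O{\left(9,J \right)} = 49 - 287 \sqrt{3 + 15} = 49 - 287 \sqrt{18} = 49 - 287 \cdot 3 \sqrt{2} = 49 - 861 \sqrt{2}$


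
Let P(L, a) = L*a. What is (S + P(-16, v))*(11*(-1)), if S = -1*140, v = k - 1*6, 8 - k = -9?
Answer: 3476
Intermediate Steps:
k = 17 (k = 8 - 1*(-9) = 8 + 9 = 17)
v = 11 (v = 17 - 1*6 = 17 - 6 = 11)
S = -140
(S + P(-16, v))*(11*(-1)) = (-140 - 16*11)*(11*(-1)) = (-140 - 176)*(-11) = -316*(-11) = 3476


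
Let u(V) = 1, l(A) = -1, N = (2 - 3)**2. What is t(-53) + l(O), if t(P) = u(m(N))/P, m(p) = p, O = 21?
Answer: -54/53 ≈ -1.0189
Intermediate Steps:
N = 1 (N = (-1)**2 = 1)
t(P) = 1/P
t(-53) + l(O) = 1/(-53) - 1 = -1/53 - 1 = -54/53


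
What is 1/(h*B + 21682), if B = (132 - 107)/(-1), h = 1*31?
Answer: 1/20907 ≈ 4.7831e-5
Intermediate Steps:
h = 31
B = -25 (B = 25*(-1) = -25)
1/(h*B + 21682) = 1/(31*(-25) + 21682) = 1/(-775 + 21682) = 1/20907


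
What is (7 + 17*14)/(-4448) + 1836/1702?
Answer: 3874769/3785248 ≈ 1.0236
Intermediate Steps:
(7 + 17*14)/(-4448) + 1836/1702 = (7 + 238)*(-1/4448) + 1836*(1/1702) = 245*(-1/4448) + 918/851 = -245/4448 + 918/851 = 3874769/3785248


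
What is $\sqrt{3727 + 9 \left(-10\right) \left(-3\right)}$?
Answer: $\sqrt{3997} \approx 63.222$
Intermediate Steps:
$\sqrt{3727 + 9 \left(-10\right) \left(-3\right)} = \sqrt{3727 - -270} = \sqrt{3727 + 270} = \sqrt{3997}$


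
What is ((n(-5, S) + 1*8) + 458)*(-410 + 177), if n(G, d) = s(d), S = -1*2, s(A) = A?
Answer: -108112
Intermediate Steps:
S = -2
n(G, d) = d
((n(-5, S) + 1*8) + 458)*(-410 + 177) = ((-2 + 1*8) + 458)*(-410 + 177) = ((-2 + 8) + 458)*(-233) = (6 + 458)*(-233) = 464*(-233) = -108112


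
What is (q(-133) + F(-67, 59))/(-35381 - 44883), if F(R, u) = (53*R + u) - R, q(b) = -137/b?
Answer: 113847/2668778 ≈ 0.042659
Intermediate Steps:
F(R, u) = u + 52*R (F(R, u) = (u + 53*R) - R = u + 52*R)
(q(-133) + F(-67, 59))/(-35381 - 44883) = (-137/(-133) + (59 + 52*(-67)))/(-35381 - 44883) = (-137*(-1/133) + (59 - 3484))/(-80264) = (137/133 - 3425)*(-1/80264) = -455388/133*(-1/80264) = 113847/2668778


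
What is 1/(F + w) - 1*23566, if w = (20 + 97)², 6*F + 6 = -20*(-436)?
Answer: -1070461981/45424 ≈ -23566.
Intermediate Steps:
F = 4357/3 (F = -1 + (-20*(-436))/6 = -1 + (⅙)*8720 = -1 + 4360/3 = 4357/3 ≈ 1452.3)
w = 13689 (w = 117² = 13689)
1/(F + w) - 1*23566 = 1/(4357/3 + 13689) - 1*23566 = 1/(45424/3) - 23566 = 3/45424 - 23566 = -1070461981/45424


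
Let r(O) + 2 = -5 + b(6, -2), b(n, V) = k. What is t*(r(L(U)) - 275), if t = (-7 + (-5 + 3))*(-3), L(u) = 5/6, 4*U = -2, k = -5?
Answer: -7749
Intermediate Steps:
U = -½ (U = (¼)*(-2) = -½ ≈ -0.50000)
b(n, V) = -5
L(u) = ⅚ (L(u) = 5*(⅙) = ⅚)
r(O) = -12 (r(O) = -2 + (-5 - 5) = -2 - 10 = -12)
t = 27 (t = (-7 - 2)*(-3) = -9*(-3) = 27)
t*(r(L(U)) - 275) = 27*(-12 - 275) = 27*(-287) = -7749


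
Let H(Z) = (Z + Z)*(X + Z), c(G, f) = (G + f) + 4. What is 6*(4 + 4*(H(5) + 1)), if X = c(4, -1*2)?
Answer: 2688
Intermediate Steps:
c(G, f) = 4 + G + f
X = 6 (X = 4 + 4 - 1*2 = 4 + 4 - 2 = 6)
H(Z) = 2*Z*(6 + Z) (H(Z) = (Z + Z)*(6 + Z) = (2*Z)*(6 + Z) = 2*Z*(6 + Z))
6*(4 + 4*(H(5) + 1)) = 6*(4 + 4*(2*5*(6 + 5) + 1)) = 6*(4 + 4*(2*5*11 + 1)) = 6*(4 + 4*(110 + 1)) = 6*(4 + 4*111) = 6*(4 + 444) = 6*448 = 2688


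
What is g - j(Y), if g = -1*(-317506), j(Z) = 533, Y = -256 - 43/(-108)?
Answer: 316973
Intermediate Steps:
Y = -27605/108 (Y = -256 - 43*(-1/108) = -256 + 43/108 = -27605/108 ≈ -255.60)
g = 317506
g - j(Y) = 317506 - 1*533 = 317506 - 533 = 316973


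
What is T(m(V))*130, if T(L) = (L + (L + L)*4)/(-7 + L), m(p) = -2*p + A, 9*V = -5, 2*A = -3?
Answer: 1170/19 ≈ 61.579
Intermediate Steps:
A = -3/2 (A = (½)*(-3) = -3/2 ≈ -1.5000)
V = -5/9 (V = (⅑)*(-5) = -5/9 ≈ -0.55556)
m(p) = -3/2 - 2*p (m(p) = -2*p - 3/2 = -3/2 - 2*p)
T(L) = 9*L/(-7 + L) (T(L) = (L + (2*L)*4)/(-7 + L) = (L + 8*L)/(-7 + L) = (9*L)/(-7 + L) = 9*L/(-7 + L))
T(m(V))*130 = (9*(-3/2 - 2*(-5/9))/(-7 + (-3/2 - 2*(-5/9))))*130 = (9*(-3/2 + 10/9)/(-7 + (-3/2 + 10/9)))*130 = (9*(-7/18)/(-7 - 7/18))*130 = (9*(-7/18)/(-133/18))*130 = (9*(-7/18)*(-18/133))*130 = (9/19)*130 = 1170/19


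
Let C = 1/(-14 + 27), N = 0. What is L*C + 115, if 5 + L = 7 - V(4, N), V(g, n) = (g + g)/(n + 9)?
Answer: 13465/117 ≈ 115.09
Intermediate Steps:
V(g, n) = 2*g/(9 + n) (V(g, n) = (2*g)/(9 + n) = 2*g/(9 + n))
L = 10/9 (L = -5 + (7 - 2*4/(9 + 0)) = -5 + (7 - 2*4/9) = -5 + (7 - 1*8/9) = -5 + (7 - 8/9) = -5 + 55/9 = 10/9 ≈ 1.1111)
C = 1/13 ≈ 0.076923
L*C + 115 = (10/9)*(1/13) + 115 = 10/117 + 115 = 13465/117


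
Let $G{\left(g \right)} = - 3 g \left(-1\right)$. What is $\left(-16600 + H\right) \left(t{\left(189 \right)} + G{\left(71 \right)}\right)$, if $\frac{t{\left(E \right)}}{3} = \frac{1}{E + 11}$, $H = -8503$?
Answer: $- \frac{1069463109}{200} \approx -5.3473 \cdot 10^{6}$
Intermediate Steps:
$t{\left(E \right)} = \frac{3}{11 + E}$ ($t{\left(E \right)} = \frac{3}{E + 11} = \frac{3}{11 + E}$)
$G{\left(g \right)} = 3 g$
$\left(-16600 + H\right) \left(t{\left(189 \right)} + G{\left(71 \right)}\right) = \left(-16600 - 8503\right) \left(\frac{3}{11 + 189} + 3 \cdot 71\right) = - 25103 \left(\frac{3}{200} + 213\right) = \left(-25103\right) \frac{42603}{200} = - \frac{1069463109}{200}$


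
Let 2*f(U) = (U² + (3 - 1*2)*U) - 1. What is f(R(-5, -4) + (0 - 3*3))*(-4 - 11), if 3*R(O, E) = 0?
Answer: -1065/2 ≈ -532.50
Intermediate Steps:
R(O, E) = 0 (R(O, E) = (⅓)*0 = 0)
f(U) = -½ + U/2 + U²/2 (f(U) = ((U² + (3 - 1*2)*U) - 1)/2 = ((U² + (3 - 2)*U) - 1)/2 = ((U² + 1*U) - 1)/2 = ((U² + U) - 1)/2 = ((U + U²) - 1)/2 = (-1 + U + U²)/2 = -½ + U/2 + U²/2)
f(R(-5, -4) + (0 - 3*3))*(-4 - 11) = (-½ + (0 + (0 - 3*3))/2 + (0 + (0 - 3*3))²/2)*(-4 - 11) = (-½ + (0 + (0 - 9))/2 + (0 + (0 - 9))²/2)*(-15) = (-½ + (0 - 9)/2 + (0 - 9)²/2)*(-15) = (-½ + (½)*(-9) + (½)*(-9)²)*(-15) = (-½ - 9/2 + (½)*81)*(-15) = (-½ - 9/2 + 81/2)*(-15) = (71/2)*(-15) = -1065/2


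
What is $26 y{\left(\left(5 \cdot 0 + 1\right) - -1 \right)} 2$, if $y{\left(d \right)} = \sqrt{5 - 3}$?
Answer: $52 \sqrt{2} \approx 73.539$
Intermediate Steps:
$y{\left(d \right)} = \sqrt{2}$
$26 y{\left(\left(5 \cdot 0 + 1\right) - -1 \right)} 2 = 26 \sqrt{2} \cdot 2 = 52 \sqrt{2}$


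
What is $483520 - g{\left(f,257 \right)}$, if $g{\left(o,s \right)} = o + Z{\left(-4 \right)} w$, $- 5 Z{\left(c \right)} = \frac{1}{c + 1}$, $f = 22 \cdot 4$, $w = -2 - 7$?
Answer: $\frac{2417163}{5} \approx 4.8343 \cdot 10^{5}$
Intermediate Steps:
$w = -9$ ($w = -2 - 7 = -9$)
$f = 88$
$Z{\left(c \right)} = - \frac{1}{5 \left(1 + c\right)}$ ($Z{\left(c \right)} = - \frac{1}{5 \left(c + 1\right)} = - \frac{1}{5 \left(1 + c\right)}$)
$g{\left(o,s \right)} = - \frac{3}{5} + o$ ($g{\left(o,s \right)} = o + - \frac{1}{5 + 5 \left(-4\right)} \left(-9\right) = o + - \frac{1}{5 - 20} \left(-9\right) = o + - \frac{1}{-15} \left(-9\right) = o + \left(-1\right) \left(- \frac{1}{15}\right) \left(-9\right) = o + \frac{1}{15} \left(-9\right) = o - \frac{3}{5} = - \frac{3}{5} + o$)
$483520 - g{\left(f,257 \right)} = 483520 - \left(- \frac{3}{5} + 88\right) = 483520 - \frac{437}{5} = \frac{2417163}{5}$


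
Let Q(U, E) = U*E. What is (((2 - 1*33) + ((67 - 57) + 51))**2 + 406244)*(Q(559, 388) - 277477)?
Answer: -24666819240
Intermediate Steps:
Q(U, E) = E*U
(((2 - 1*33) + ((67 - 57) + 51))**2 + 406244)*(Q(559, 388) - 277477) = (((2 - 1*33) + ((67 - 57) + 51))**2 + 406244)*(388*559 - 277477) = (((2 - 33) + (10 + 51))**2 + 406244)*(216892 - 277477) = ((-31 + 61)**2 + 406244)*(-60585) = (30**2 + 406244)*(-60585) = (900 + 406244)*(-60585) = 407144*(-60585) = -24666819240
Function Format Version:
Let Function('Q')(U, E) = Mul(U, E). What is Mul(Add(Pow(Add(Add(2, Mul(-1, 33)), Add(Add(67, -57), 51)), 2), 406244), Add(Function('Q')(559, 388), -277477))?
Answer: -24666819240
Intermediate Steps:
Function('Q')(U, E) = Mul(E, U)
Mul(Add(Pow(Add(Add(2, Mul(-1, 33)), Add(Add(67, -57), 51)), 2), 406244), Add(Function('Q')(559, 388), -277477)) = Mul(Add(Pow(Add(Add(2, Mul(-1, 33)), Add(Add(67, -57), 51)), 2), 406244), Add(Mul(388, 559), -277477)) = Mul(Add(Pow(Add(Add(2, -33), Add(10, 51)), 2), 406244), Add(216892, -277477)) = Mul(Add(Pow(Add(-31, 61), 2), 406244), -60585) = Mul(Add(Pow(30, 2), 406244), -60585) = Mul(Add(900, 406244), -60585) = Mul(407144, -60585) = -24666819240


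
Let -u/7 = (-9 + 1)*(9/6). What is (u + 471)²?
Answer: 308025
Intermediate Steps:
u = 84 (u = -7*(-9 + 1)*9/6 = -(-56)*9*(⅙) = -(-56)*3/2 = -7*(-12) = 84)
(u + 471)² = (84 + 471)² = 555² = 308025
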